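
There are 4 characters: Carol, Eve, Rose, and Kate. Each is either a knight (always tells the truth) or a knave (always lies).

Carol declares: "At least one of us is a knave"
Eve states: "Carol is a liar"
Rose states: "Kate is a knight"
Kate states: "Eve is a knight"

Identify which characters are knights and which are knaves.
Carol is a knight.
Eve is a knave.
Rose is a knave.
Kate is a knave.

Verification:
- Carol (knight) says "At least one of us is a knave" - this is TRUE because Eve, Rose, and Kate are knaves.
- Eve (knave) says "Carol is a liar" - this is FALSE (a lie) because Carol is a knight.
- Rose (knave) says "Kate is a knight" - this is FALSE (a lie) because Kate is a knave.
- Kate (knave) says "Eve is a knight" - this is FALSE (a lie) because Eve is a knave.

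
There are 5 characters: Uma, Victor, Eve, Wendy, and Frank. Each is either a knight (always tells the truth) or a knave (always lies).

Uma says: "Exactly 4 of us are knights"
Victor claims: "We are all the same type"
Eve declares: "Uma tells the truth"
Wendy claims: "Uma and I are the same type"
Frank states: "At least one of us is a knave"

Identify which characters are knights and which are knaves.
Uma is a knight.
Victor is a knave.
Eve is a knight.
Wendy is a knight.
Frank is a knight.

Verification:
- Uma (knight) says "Exactly 4 of us are knights" - this is TRUE because there are 4 knights.
- Victor (knave) says "We are all the same type" - this is FALSE (a lie) because Uma, Eve, Wendy, and Frank are knights and Victor is a knave.
- Eve (knight) says "Uma tells the truth" - this is TRUE because Uma is a knight.
- Wendy (knight) says "Uma and I are the same type" - this is TRUE because Wendy is a knight and Uma is a knight.
- Frank (knight) says "At least one of us is a knave" - this is TRUE because Victor is a knave.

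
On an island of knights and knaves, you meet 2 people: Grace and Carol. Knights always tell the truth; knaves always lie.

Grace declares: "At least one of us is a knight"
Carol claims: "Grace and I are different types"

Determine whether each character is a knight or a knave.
Grace is a knave.
Carol is a knave.

Verification:
- Grace (knave) says "At least one of us is a knight" - this is FALSE (a lie) because no one is a knight.
- Carol (knave) says "Grace and I are different types" - this is FALSE (a lie) because Carol is a knave and Grace is a knave.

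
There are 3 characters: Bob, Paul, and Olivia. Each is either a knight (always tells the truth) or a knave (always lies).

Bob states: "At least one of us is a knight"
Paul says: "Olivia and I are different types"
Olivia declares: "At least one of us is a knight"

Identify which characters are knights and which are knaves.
Bob is a knave.
Paul is a knave.
Olivia is a knave.

Verification:
- Bob (knave) says "At least one of us is a knight" - this is FALSE (a lie) because no one is a knight.
- Paul (knave) says "Olivia and I are different types" - this is FALSE (a lie) because Paul is a knave and Olivia is a knave.
- Olivia (knave) says "At least one of us is a knight" - this is FALSE (a lie) because no one is a knight.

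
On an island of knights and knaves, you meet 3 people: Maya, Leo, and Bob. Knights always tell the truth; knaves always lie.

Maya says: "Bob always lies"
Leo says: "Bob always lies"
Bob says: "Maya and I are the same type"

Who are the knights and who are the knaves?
Maya is a knight.
Leo is a knight.
Bob is a knave.

Verification:
- Maya (knight) says "Bob always lies" - this is TRUE because Bob is a knave.
- Leo (knight) says "Bob always lies" - this is TRUE because Bob is a knave.
- Bob (knave) says "Maya and I are the same type" - this is FALSE (a lie) because Bob is a knave and Maya is a knight.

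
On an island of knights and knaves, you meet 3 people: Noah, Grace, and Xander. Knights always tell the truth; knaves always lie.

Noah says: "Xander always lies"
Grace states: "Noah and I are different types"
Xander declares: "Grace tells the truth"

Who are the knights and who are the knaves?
Noah is a knave.
Grace is a knight.
Xander is a knight.

Verification:
- Noah (knave) says "Xander always lies" - this is FALSE (a lie) because Xander is a knight.
- Grace (knight) says "Noah and I are different types" - this is TRUE because Grace is a knight and Noah is a knave.
- Xander (knight) says "Grace tells the truth" - this is TRUE because Grace is a knight.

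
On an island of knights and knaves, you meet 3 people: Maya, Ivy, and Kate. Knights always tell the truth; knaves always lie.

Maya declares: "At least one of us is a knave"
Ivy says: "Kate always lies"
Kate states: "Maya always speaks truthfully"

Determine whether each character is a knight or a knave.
Maya is a knight.
Ivy is a knave.
Kate is a knight.

Verification:
- Maya (knight) says "At least one of us is a knave" - this is TRUE because Ivy is a knave.
- Ivy (knave) says "Kate always lies" - this is FALSE (a lie) because Kate is a knight.
- Kate (knight) says "Maya always speaks truthfully" - this is TRUE because Maya is a knight.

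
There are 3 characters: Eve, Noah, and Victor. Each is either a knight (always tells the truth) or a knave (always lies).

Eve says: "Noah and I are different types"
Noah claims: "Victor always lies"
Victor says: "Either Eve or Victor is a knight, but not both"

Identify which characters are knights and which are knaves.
Eve is a knave.
Noah is a knave.
Victor is a knight.

Verification:
- Eve (knave) says "Noah and I are different types" - this is FALSE (a lie) because Eve is a knave and Noah is a knave.
- Noah (knave) says "Victor always lies" - this is FALSE (a lie) because Victor is a knight.
- Victor (knight) says "Either Eve or Victor is a knight, but not both" - this is TRUE because Eve is a knave and Victor is a knight.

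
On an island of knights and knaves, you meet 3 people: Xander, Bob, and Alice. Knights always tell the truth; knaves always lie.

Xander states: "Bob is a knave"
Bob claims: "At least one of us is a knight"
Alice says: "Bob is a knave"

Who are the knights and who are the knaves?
Xander is a knave.
Bob is a knight.
Alice is a knave.

Verification:
- Xander (knave) says "Bob is a knave" - this is FALSE (a lie) because Bob is a knight.
- Bob (knight) says "At least one of us is a knight" - this is TRUE because Bob is a knight.
- Alice (knave) says "Bob is a knave" - this is FALSE (a lie) because Bob is a knight.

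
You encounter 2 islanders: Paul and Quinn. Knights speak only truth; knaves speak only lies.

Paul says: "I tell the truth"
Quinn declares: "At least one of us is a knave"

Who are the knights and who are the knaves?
Paul is a knave.
Quinn is a knight.

Verification:
- Paul (knave) says "I tell the truth" - this is FALSE (a lie) because Paul is a knave.
- Quinn (knight) says "At least one of us is a knave" - this is TRUE because Paul is a knave.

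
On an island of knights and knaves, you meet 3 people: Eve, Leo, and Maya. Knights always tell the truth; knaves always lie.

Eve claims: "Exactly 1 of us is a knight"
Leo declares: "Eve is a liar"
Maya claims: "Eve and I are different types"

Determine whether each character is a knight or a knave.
Eve is a knave.
Leo is a knight.
Maya is a knight.

Verification:
- Eve (knave) says "Exactly 1 of us is a knight" - this is FALSE (a lie) because there are 2 knights.
- Leo (knight) says "Eve is a liar" - this is TRUE because Eve is a knave.
- Maya (knight) says "Eve and I are different types" - this is TRUE because Maya is a knight and Eve is a knave.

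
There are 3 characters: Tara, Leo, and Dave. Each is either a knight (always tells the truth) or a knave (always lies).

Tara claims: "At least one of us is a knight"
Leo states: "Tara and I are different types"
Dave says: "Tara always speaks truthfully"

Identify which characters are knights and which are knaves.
Tara is a knave.
Leo is a knave.
Dave is a knave.

Verification:
- Tara (knave) says "At least one of us is a knight" - this is FALSE (a lie) because no one is a knight.
- Leo (knave) says "Tara and I are different types" - this is FALSE (a lie) because Leo is a knave and Tara is a knave.
- Dave (knave) says "Tara always speaks truthfully" - this is FALSE (a lie) because Tara is a knave.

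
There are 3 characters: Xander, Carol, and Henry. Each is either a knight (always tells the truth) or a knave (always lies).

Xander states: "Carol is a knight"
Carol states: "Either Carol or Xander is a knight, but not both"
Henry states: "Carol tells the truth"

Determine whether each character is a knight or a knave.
Xander is a knave.
Carol is a knave.
Henry is a knave.

Verification:
- Xander (knave) says "Carol is a knight" - this is FALSE (a lie) because Carol is a knave.
- Carol (knave) says "Either Carol or Xander is a knight, but not both" - this is FALSE (a lie) because Carol is a knave and Xander is a knave.
- Henry (knave) says "Carol tells the truth" - this is FALSE (a lie) because Carol is a knave.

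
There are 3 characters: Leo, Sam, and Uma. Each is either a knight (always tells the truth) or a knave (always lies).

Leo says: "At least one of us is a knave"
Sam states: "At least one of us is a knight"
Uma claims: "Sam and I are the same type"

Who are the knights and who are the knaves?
Leo is a knight.
Sam is a knight.
Uma is a knave.

Verification:
- Leo (knight) says "At least one of us is a knave" - this is TRUE because Uma is a knave.
- Sam (knight) says "At least one of us is a knight" - this is TRUE because Leo and Sam are knights.
- Uma (knave) says "Sam and I are the same type" - this is FALSE (a lie) because Uma is a knave and Sam is a knight.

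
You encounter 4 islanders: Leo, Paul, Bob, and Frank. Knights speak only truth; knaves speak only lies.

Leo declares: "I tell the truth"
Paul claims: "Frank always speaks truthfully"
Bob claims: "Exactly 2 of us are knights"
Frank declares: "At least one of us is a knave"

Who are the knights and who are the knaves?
Leo is a knight.
Paul is a knight.
Bob is a knave.
Frank is a knight.

Verification:
- Leo (knight) says "I tell the truth" - this is TRUE because Leo is a knight.
- Paul (knight) says "Frank always speaks truthfully" - this is TRUE because Frank is a knight.
- Bob (knave) says "Exactly 2 of us are knights" - this is FALSE (a lie) because there are 3 knights.
- Frank (knight) says "At least one of us is a knave" - this is TRUE because Bob is a knave.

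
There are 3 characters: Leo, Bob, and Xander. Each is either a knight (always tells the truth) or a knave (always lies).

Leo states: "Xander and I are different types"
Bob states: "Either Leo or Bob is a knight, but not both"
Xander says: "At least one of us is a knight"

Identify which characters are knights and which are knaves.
Leo is a knave.
Bob is a knave.
Xander is a knave.

Verification:
- Leo (knave) says "Xander and I are different types" - this is FALSE (a lie) because Leo is a knave and Xander is a knave.
- Bob (knave) says "Either Leo or Bob is a knight, but not both" - this is FALSE (a lie) because Leo is a knave and Bob is a knave.
- Xander (knave) says "At least one of us is a knight" - this is FALSE (a lie) because no one is a knight.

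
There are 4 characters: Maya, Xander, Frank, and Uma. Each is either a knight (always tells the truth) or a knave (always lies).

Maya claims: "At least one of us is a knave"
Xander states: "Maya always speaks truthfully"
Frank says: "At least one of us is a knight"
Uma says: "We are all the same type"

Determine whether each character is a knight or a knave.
Maya is a knight.
Xander is a knight.
Frank is a knight.
Uma is a knave.

Verification:
- Maya (knight) says "At least one of us is a knave" - this is TRUE because Uma is a knave.
- Xander (knight) says "Maya always speaks truthfully" - this is TRUE because Maya is a knight.
- Frank (knight) says "At least one of us is a knight" - this is TRUE because Maya, Xander, and Frank are knights.
- Uma (knave) says "We are all the same type" - this is FALSE (a lie) because Maya, Xander, and Frank are knights and Uma is a knave.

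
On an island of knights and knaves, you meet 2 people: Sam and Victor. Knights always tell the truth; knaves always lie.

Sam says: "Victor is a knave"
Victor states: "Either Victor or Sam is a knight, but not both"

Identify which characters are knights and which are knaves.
Sam is a knave.
Victor is a knight.

Verification:
- Sam (knave) says "Victor is a knave" - this is FALSE (a lie) because Victor is a knight.
- Victor (knight) says "Either Victor or Sam is a knight, but not both" - this is TRUE because Victor is a knight and Sam is a knave.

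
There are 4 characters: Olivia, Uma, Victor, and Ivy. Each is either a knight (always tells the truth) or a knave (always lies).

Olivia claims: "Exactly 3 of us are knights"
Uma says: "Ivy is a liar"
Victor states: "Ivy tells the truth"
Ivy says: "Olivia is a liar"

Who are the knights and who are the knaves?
Olivia is a knave.
Uma is a knave.
Victor is a knight.
Ivy is a knight.

Verification:
- Olivia (knave) says "Exactly 3 of us are knights" - this is FALSE (a lie) because there are 2 knights.
- Uma (knave) says "Ivy is a liar" - this is FALSE (a lie) because Ivy is a knight.
- Victor (knight) says "Ivy tells the truth" - this is TRUE because Ivy is a knight.
- Ivy (knight) says "Olivia is a liar" - this is TRUE because Olivia is a knave.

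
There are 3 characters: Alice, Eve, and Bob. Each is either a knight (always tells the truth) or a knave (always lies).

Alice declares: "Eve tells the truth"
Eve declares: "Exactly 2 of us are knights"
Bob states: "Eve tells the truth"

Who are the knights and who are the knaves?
Alice is a knave.
Eve is a knave.
Bob is a knave.

Verification:
- Alice (knave) says "Eve tells the truth" - this is FALSE (a lie) because Eve is a knave.
- Eve (knave) says "Exactly 2 of us are knights" - this is FALSE (a lie) because there are 0 knights.
- Bob (knave) says "Eve tells the truth" - this is FALSE (a lie) because Eve is a knave.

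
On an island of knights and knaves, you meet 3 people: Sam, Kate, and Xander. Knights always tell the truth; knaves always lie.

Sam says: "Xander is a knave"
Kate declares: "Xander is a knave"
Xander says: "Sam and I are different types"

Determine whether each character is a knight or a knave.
Sam is a knave.
Kate is a knave.
Xander is a knight.

Verification:
- Sam (knave) says "Xander is a knave" - this is FALSE (a lie) because Xander is a knight.
- Kate (knave) says "Xander is a knave" - this is FALSE (a lie) because Xander is a knight.
- Xander (knight) says "Sam and I are different types" - this is TRUE because Xander is a knight and Sam is a knave.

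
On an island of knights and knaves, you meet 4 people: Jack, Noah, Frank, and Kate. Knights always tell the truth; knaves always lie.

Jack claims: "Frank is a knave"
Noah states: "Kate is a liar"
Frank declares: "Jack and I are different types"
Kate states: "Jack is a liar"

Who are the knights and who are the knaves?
Jack is a knave.
Noah is a knave.
Frank is a knight.
Kate is a knight.

Verification:
- Jack (knave) says "Frank is a knave" - this is FALSE (a lie) because Frank is a knight.
- Noah (knave) says "Kate is a liar" - this is FALSE (a lie) because Kate is a knight.
- Frank (knight) says "Jack and I are different types" - this is TRUE because Frank is a knight and Jack is a knave.
- Kate (knight) says "Jack is a liar" - this is TRUE because Jack is a knave.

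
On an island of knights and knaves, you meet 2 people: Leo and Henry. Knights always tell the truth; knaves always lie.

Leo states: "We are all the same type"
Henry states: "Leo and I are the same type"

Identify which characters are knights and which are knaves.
Leo is a knight.
Henry is a knight.

Verification:
- Leo (knight) says "We are all the same type" - this is TRUE because Leo and Henry are knights.
- Henry (knight) says "Leo and I are the same type" - this is TRUE because Henry is a knight and Leo is a knight.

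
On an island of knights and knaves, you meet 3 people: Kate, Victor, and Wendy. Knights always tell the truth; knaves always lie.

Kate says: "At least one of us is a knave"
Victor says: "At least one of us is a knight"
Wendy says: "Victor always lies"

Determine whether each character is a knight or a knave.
Kate is a knight.
Victor is a knight.
Wendy is a knave.

Verification:
- Kate (knight) says "At least one of us is a knave" - this is TRUE because Wendy is a knave.
- Victor (knight) says "At least one of us is a knight" - this is TRUE because Kate and Victor are knights.
- Wendy (knave) says "Victor always lies" - this is FALSE (a lie) because Victor is a knight.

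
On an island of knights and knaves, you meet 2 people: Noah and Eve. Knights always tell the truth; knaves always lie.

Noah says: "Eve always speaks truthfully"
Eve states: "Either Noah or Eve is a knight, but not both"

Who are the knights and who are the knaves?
Noah is a knave.
Eve is a knave.

Verification:
- Noah (knave) says "Eve always speaks truthfully" - this is FALSE (a lie) because Eve is a knave.
- Eve (knave) says "Either Noah or Eve is a knight, but not both" - this is FALSE (a lie) because Noah is a knave and Eve is a knave.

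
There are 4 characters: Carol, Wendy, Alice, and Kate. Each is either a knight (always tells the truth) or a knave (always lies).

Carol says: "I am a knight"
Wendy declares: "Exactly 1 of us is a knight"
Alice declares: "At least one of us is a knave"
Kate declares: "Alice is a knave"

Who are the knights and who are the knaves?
Carol is a knight.
Wendy is a knave.
Alice is a knight.
Kate is a knave.

Verification:
- Carol (knight) says "I am a knight" - this is TRUE because Carol is a knight.
- Wendy (knave) says "Exactly 1 of us is a knight" - this is FALSE (a lie) because there are 2 knights.
- Alice (knight) says "At least one of us is a knave" - this is TRUE because Wendy and Kate are knaves.
- Kate (knave) says "Alice is a knave" - this is FALSE (a lie) because Alice is a knight.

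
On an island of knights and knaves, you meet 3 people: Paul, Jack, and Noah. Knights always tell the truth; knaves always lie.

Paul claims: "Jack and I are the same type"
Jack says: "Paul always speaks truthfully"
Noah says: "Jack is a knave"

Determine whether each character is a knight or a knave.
Paul is a knight.
Jack is a knight.
Noah is a knave.

Verification:
- Paul (knight) says "Jack and I are the same type" - this is TRUE because Paul is a knight and Jack is a knight.
- Jack (knight) says "Paul always speaks truthfully" - this is TRUE because Paul is a knight.
- Noah (knave) says "Jack is a knave" - this is FALSE (a lie) because Jack is a knight.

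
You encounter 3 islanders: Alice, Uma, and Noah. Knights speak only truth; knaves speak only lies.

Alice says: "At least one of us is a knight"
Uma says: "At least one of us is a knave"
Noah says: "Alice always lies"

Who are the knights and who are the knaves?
Alice is a knight.
Uma is a knight.
Noah is a knave.

Verification:
- Alice (knight) says "At least one of us is a knight" - this is TRUE because Alice and Uma are knights.
- Uma (knight) says "At least one of us is a knave" - this is TRUE because Noah is a knave.
- Noah (knave) says "Alice always lies" - this is FALSE (a lie) because Alice is a knight.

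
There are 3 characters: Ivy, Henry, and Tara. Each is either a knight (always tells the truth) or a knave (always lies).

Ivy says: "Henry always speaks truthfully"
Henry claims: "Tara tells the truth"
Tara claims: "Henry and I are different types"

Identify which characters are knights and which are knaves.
Ivy is a knave.
Henry is a knave.
Tara is a knave.

Verification:
- Ivy (knave) says "Henry always speaks truthfully" - this is FALSE (a lie) because Henry is a knave.
- Henry (knave) says "Tara tells the truth" - this is FALSE (a lie) because Tara is a knave.
- Tara (knave) says "Henry and I are different types" - this is FALSE (a lie) because Tara is a knave and Henry is a knave.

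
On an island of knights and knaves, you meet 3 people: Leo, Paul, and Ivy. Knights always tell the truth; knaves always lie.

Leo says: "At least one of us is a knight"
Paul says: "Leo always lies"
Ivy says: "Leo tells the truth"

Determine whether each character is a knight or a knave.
Leo is a knight.
Paul is a knave.
Ivy is a knight.

Verification:
- Leo (knight) says "At least one of us is a knight" - this is TRUE because Leo and Ivy are knights.
- Paul (knave) says "Leo always lies" - this is FALSE (a lie) because Leo is a knight.
- Ivy (knight) says "Leo tells the truth" - this is TRUE because Leo is a knight.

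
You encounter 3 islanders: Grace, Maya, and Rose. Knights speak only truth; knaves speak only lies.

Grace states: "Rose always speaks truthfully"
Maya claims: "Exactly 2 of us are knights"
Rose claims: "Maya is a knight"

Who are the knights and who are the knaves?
Grace is a knave.
Maya is a knave.
Rose is a knave.

Verification:
- Grace (knave) says "Rose always speaks truthfully" - this is FALSE (a lie) because Rose is a knave.
- Maya (knave) says "Exactly 2 of us are knights" - this is FALSE (a lie) because there are 0 knights.
- Rose (knave) says "Maya is a knight" - this is FALSE (a lie) because Maya is a knave.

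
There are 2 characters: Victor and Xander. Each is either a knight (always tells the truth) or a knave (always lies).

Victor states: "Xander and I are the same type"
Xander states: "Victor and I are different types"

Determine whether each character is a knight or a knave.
Victor is a knave.
Xander is a knight.

Verification:
- Victor (knave) says "Xander and I are the same type" - this is FALSE (a lie) because Victor is a knave and Xander is a knight.
- Xander (knight) says "Victor and I are different types" - this is TRUE because Xander is a knight and Victor is a knave.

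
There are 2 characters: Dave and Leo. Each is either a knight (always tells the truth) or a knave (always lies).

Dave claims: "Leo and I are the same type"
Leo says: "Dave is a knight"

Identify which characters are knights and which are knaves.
Dave is a knight.
Leo is a knight.

Verification:
- Dave (knight) says "Leo and I are the same type" - this is TRUE because Dave is a knight and Leo is a knight.
- Leo (knight) says "Dave is a knight" - this is TRUE because Dave is a knight.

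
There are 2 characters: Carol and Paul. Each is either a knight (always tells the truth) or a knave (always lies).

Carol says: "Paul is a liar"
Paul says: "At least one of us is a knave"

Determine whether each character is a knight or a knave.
Carol is a knave.
Paul is a knight.

Verification:
- Carol (knave) says "Paul is a liar" - this is FALSE (a lie) because Paul is a knight.
- Paul (knight) says "At least one of us is a knave" - this is TRUE because Carol is a knave.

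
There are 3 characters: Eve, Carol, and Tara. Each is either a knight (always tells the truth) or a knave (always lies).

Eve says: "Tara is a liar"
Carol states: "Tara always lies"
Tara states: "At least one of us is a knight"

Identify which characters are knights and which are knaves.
Eve is a knave.
Carol is a knave.
Tara is a knight.

Verification:
- Eve (knave) says "Tara is a liar" - this is FALSE (a lie) because Tara is a knight.
- Carol (knave) says "Tara always lies" - this is FALSE (a lie) because Tara is a knight.
- Tara (knight) says "At least one of us is a knight" - this is TRUE because Tara is a knight.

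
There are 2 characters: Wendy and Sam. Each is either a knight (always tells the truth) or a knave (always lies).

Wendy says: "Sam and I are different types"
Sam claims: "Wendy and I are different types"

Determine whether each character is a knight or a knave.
Wendy is a knave.
Sam is a knave.

Verification:
- Wendy (knave) says "Sam and I are different types" - this is FALSE (a lie) because Wendy is a knave and Sam is a knave.
- Sam (knave) says "Wendy and I are different types" - this is FALSE (a lie) because Sam is a knave and Wendy is a knave.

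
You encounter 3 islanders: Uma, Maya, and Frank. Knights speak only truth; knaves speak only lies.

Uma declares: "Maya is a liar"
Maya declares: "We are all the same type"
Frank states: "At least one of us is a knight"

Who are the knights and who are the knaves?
Uma is a knight.
Maya is a knave.
Frank is a knight.

Verification:
- Uma (knight) says "Maya is a liar" - this is TRUE because Maya is a knave.
- Maya (knave) says "We are all the same type" - this is FALSE (a lie) because Uma and Frank are knights and Maya is a knave.
- Frank (knight) says "At least one of us is a knight" - this is TRUE because Uma and Frank are knights.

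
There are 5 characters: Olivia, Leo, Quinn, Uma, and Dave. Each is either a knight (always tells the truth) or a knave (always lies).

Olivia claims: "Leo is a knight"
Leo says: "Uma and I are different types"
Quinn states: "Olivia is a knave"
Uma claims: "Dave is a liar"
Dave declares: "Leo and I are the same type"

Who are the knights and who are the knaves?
Olivia is a knight.
Leo is a knight.
Quinn is a knave.
Uma is a knave.
Dave is a knight.

Verification:
- Olivia (knight) says "Leo is a knight" - this is TRUE because Leo is a knight.
- Leo (knight) says "Uma and I are different types" - this is TRUE because Leo is a knight and Uma is a knave.
- Quinn (knave) says "Olivia is a knave" - this is FALSE (a lie) because Olivia is a knight.
- Uma (knave) says "Dave is a liar" - this is FALSE (a lie) because Dave is a knight.
- Dave (knight) says "Leo and I are the same type" - this is TRUE because Dave is a knight and Leo is a knight.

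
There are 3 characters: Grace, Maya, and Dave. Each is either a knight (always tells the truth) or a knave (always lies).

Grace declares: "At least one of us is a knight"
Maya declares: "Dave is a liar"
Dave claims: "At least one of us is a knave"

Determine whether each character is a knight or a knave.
Grace is a knight.
Maya is a knave.
Dave is a knight.

Verification:
- Grace (knight) says "At least one of us is a knight" - this is TRUE because Grace and Dave are knights.
- Maya (knave) says "Dave is a liar" - this is FALSE (a lie) because Dave is a knight.
- Dave (knight) says "At least one of us is a knave" - this is TRUE because Maya is a knave.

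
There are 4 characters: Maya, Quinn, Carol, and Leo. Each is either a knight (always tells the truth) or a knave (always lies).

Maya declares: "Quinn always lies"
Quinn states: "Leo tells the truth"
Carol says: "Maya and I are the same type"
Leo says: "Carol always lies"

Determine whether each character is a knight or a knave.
Maya is a knight.
Quinn is a knave.
Carol is a knight.
Leo is a knave.

Verification:
- Maya (knight) says "Quinn always lies" - this is TRUE because Quinn is a knave.
- Quinn (knave) says "Leo tells the truth" - this is FALSE (a lie) because Leo is a knave.
- Carol (knight) says "Maya and I are the same type" - this is TRUE because Carol is a knight and Maya is a knight.
- Leo (knave) says "Carol always lies" - this is FALSE (a lie) because Carol is a knight.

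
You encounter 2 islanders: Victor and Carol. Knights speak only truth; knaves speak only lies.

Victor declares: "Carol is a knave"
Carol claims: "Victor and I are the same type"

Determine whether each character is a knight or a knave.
Victor is a knight.
Carol is a knave.

Verification:
- Victor (knight) says "Carol is a knave" - this is TRUE because Carol is a knave.
- Carol (knave) says "Victor and I are the same type" - this is FALSE (a lie) because Carol is a knave and Victor is a knight.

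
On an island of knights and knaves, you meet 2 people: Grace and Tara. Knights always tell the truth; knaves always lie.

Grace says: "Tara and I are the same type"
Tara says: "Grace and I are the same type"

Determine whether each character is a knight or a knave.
Grace is a knight.
Tara is a knight.

Verification:
- Grace (knight) says "Tara and I are the same type" - this is TRUE because Grace is a knight and Tara is a knight.
- Tara (knight) says "Grace and I are the same type" - this is TRUE because Tara is a knight and Grace is a knight.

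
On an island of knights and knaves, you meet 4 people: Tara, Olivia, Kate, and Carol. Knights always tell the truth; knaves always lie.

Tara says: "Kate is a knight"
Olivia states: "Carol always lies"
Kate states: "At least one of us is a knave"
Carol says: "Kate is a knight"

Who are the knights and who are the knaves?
Tara is a knight.
Olivia is a knave.
Kate is a knight.
Carol is a knight.

Verification:
- Tara (knight) says "Kate is a knight" - this is TRUE because Kate is a knight.
- Olivia (knave) says "Carol always lies" - this is FALSE (a lie) because Carol is a knight.
- Kate (knight) says "At least one of us is a knave" - this is TRUE because Olivia is a knave.
- Carol (knight) says "Kate is a knight" - this is TRUE because Kate is a knight.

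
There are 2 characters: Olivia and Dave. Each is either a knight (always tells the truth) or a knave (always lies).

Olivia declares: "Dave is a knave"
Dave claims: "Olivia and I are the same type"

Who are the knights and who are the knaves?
Olivia is a knight.
Dave is a knave.

Verification:
- Olivia (knight) says "Dave is a knave" - this is TRUE because Dave is a knave.
- Dave (knave) says "Olivia and I are the same type" - this is FALSE (a lie) because Dave is a knave and Olivia is a knight.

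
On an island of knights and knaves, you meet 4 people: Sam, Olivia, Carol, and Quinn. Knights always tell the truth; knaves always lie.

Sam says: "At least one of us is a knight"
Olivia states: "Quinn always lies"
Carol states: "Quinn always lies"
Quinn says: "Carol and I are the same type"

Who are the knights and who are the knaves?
Sam is a knight.
Olivia is a knight.
Carol is a knight.
Quinn is a knave.

Verification:
- Sam (knight) says "At least one of us is a knight" - this is TRUE because Sam, Olivia, and Carol are knights.
- Olivia (knight) says "Quinn always lies" - this is TRUE because Quinn is a knave.
- Carol (knight) says "Quinn always lies" - this is TRUE because Quinn is a knave.
- Quinn (knave) says "Carol and I are the same type" - this is FALSE (a lie) because Quinn is a knave and Carol is a knight.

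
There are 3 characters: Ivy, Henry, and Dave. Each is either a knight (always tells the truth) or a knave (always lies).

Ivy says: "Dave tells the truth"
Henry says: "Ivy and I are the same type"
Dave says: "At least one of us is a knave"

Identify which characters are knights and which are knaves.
Ivy is a knight.
Henry is a knave.
Dave is a knight.

Verification:
- Ivy (knight) says "Dave tells the truth" - this is TRUE because Dave is a knight.
- Henry (knave) says "Ivy and I are the same type" - this is FALSE (a lie) because Henry is a knave and Ivy is a knight.
- Dave (knight) says "At least one of us is a knave" - this is TRUE because Henry is a knave.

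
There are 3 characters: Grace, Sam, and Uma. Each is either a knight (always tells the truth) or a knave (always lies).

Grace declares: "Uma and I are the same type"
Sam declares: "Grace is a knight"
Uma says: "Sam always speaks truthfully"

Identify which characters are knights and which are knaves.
Grace is a knight.
Sam is a knight.
Uma is a knight.

Verification:
- Grace (knight) says "Uma and I are the same type" - this is TRUE because Grace is a knight and Uma is a knight.
- Sam (knight) says "Grace is a knight" - this is TRUE because Grace is a knight.
- Uma (knight) says "Sam always speaks truthfully" - this is TRUE because Sam is a knight.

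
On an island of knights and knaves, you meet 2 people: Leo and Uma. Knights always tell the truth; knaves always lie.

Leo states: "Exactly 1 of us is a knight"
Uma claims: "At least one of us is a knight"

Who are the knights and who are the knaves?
Leo is a knave.
Uma is a knave.

Verification:
- Leo (knave) says "Exactly 1 of us is a knight" - this is FALSE (a lie) because there are 0 knights.
- Uma (knave) says "At least one of us is a knight" - this is FALSE (a lie) because no one is a knight.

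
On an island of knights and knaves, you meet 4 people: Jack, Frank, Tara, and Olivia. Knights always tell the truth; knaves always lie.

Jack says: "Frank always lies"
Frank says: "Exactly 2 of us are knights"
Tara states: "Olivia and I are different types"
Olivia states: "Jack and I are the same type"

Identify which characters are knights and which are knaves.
Jack is a knight.
Frank is a knave.
Tara is a knave.
Olivia is a knave.

Verification:
- Jack (knight) says "Frank always lies" - this is TRUE because Frank is a knave.
- Frank (knave) says "Exactly 2 of us are knights" - this is FALSE (a lie) because there are 1 knights.
- Tara (knave) says "Olivia and I are different types" - this is FALSE (a lie) because Tara is a knave and Olivia is a knave.
- Olivia (knave) says "Jack and I are the same type" - this is FALSE (a lie) because Olivia is a knave and Jack is a knight.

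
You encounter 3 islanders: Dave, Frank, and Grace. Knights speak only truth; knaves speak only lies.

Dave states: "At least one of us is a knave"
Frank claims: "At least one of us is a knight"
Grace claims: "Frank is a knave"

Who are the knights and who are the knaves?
Dave is a knight.
Frank is a knight.
Grace is a knave.

Verification:
- Dave (knight) says "At least one of us is a knave" - this is TRUE because Grace is a knave.
- Frank (knight) says "At least one of us is a knight" - this is TRUE because Dave and Frank are knights.
- Grace (knave) says "Frank is a knave" - this is FALSE (a lie) because Frank is a knight.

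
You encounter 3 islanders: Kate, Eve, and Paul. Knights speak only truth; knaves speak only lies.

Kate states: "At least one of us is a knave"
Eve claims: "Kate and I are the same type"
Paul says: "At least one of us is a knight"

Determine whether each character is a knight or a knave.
Kate is a knight.
Eve is a knave.
Paul is a knight.

Verification:
- Kate (knight) says "At least one of us is a knave" - this is TRUE because Eve is a knave.
- Eve (knave) says "Kate and I are the same type" - this is FALSE (a lie) because Eve is a knave and Kate is a knight.
- Paul (knight) says "At least one of us is a knight" - this is TRUE because Kate and Paul are knights.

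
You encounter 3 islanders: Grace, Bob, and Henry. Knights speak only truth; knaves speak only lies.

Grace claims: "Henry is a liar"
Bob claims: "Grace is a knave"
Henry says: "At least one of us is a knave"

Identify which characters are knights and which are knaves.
Grace is a knave.
Bob is a knight.
Henry is a knight.

Verification:
- Grace (knave) says "Henry is a liar" - this is FALSE (a lie) because Henry is a knight.
- Bob (knight) says "Grace is a knave" - this is TRUE because Grace is a knave.
- Henry (knight) says "At least one of us is a knave" - this is TRUE because Grace is a knave.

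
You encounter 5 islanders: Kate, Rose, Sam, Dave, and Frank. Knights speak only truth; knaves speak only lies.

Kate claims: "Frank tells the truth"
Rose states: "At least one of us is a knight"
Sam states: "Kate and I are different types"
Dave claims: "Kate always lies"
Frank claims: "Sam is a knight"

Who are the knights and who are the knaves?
Kate is a knave.
Rose is a knight.
Sam is a knave.
Dave is a knight.
Frank is a knave.

Verification:
- Kate (knave) says "Frank tells the truth" - this is FALSE (a lie) because Frank is a knave.
- Rose (knight) says "At least one of us is a knight" - this is TRUE because Rose and Dave are knights.
- Sam (knave) says "Kate and I are different types" - this is FALSE (a lie) because Sam is a knave and Kate is a knave.
- Dave (knight) says "Kate always lies" - this is TRUE because Kate is a knave.
- Frank (knave) says "Sam is a knight" - this is FALSE (a lie) because Sam is a knave.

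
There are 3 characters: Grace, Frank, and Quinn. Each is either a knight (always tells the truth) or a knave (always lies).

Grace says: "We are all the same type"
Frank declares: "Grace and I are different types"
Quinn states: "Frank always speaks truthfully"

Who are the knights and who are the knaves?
Grace is a knave.
Frank is a knight.
Quinn is a knight.

Verification:
- Grace (knave) says "We are all the same type" - this is FALSE (a lie) because Frank and Quinn are knights and Grace is a knave.
- Frank (knight) says "Grace and I are different types" - this is TRUE because Frank is a knight and Grace is a knave.
- Quinn (knight) says "Frank always speaks truthfully" - this is TRUE because Frank is a knight.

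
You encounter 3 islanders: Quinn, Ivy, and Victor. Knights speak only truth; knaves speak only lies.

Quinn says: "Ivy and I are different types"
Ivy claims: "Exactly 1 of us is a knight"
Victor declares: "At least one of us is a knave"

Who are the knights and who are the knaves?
Quinn is a knight.
Ivy is a knave.
Victor is a knight.

Verification:
- Quinn (knight) says "Ivy and I are different types" - this is TRUE because Quinn is a knight and Ivy is a knave.
- Ivy (knave) says "Exactly 1 of us is a knight" - this is FALSE (a lie) because there are 2 knights.
- Victor (knight) says "At least one of us is a knave" - this is TRUE because Ivy is a knave.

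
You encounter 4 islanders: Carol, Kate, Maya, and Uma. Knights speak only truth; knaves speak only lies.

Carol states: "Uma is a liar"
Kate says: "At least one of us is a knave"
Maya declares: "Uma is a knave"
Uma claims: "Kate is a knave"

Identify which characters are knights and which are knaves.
Carol is a knight.
Kate is a knight.
Maya is a knight.
Uma is a knave.

Verification:
- Carol (knight) says "Uma is a liar" - this is TRUE because Uma is a knave.
- Kate (knight) says "At least one of us is a knave" - this is TRUE because Uma is a knave.
- Maya (knight) says "Uma is a knave" - this is TRUE because Uma is a knave.
- Uma (knave) says "Kate is a knave" - this is FALSE (a lie) because Kate is a knight.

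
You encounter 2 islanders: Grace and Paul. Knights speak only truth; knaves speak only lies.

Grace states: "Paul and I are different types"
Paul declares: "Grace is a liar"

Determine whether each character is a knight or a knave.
Grace is a knight.
Paul is a knave.

Verification:
- Grace (knight) says "Paul and I are different types" - this is TRUE because Grace is a knight and Paul is a knave.
- Paul (knave) says "Grace is a liar" - this is FALSE (a lie) because Grace is a knight.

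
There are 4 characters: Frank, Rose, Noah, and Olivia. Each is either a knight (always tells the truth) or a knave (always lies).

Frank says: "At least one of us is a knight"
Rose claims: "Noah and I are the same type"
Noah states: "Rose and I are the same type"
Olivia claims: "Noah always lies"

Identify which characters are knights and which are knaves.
Frank is a knight.
Rose is a knight.
Noah is a knight.
Olivia is a knave.

Verification:
- Frank (knight) says "At least one of us is a knight" - this is TRUE because Frank, Rose, and Noah are knights.
- Rose (knight) says "Noah and I are the same type" - this is TRUE because Rose is a knight and Noah is a knight.
- Noah (knight) says "Rose and I are the same type" - this is TRUE because Noah is a knight and Rose is a knight.
- Olivia (knave) says "Noah always lies" - this is FALSE (a lie) because Noah is a knight.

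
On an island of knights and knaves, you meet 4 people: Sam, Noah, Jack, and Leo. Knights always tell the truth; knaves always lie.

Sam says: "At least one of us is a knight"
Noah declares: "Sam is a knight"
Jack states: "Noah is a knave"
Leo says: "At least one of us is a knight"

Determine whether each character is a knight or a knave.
Sam is a knight.
Noah is a knight.
Jack is a knave.
Leo is a knight.

Verification:
- Sam (knight) says "At least one of us is a knight" - this is TRUE because Sam, Noah, and Leo are knights.
- Noah (knight) says "Sam is a knight" - this is TRUE because Sam is a knight.
- Jack (knave) says "Noah is a knave" - this is FALSE (a lie) because Noah is a knight.
- Leo (knight) says "At least one of us is a knight" - this is TRUE because Sam, Noah, and Leo are knights.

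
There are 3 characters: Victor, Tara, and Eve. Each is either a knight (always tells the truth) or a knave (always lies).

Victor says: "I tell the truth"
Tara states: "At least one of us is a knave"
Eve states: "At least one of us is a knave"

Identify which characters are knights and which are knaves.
Victor is a knave.
Tara is a knight.
Eve is a knight.

Verification:
- Victor (knave) says "I tell the truth" - this is FALSE (a lie) because Victor is a knave.
- Tara (knight) says "At least one of us is a knave" - this is TRUE because Victor is a knave.
- Eve (knight) says "At least one of us is a knave" - this is TRUE because Victor is a knave.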